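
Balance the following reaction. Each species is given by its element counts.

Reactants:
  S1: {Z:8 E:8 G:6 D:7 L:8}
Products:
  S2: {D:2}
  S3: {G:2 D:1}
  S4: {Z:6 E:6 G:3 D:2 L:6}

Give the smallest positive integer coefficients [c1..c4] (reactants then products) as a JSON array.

Z: 3·8 = 24 | 5·0+3·0+4·6 = 24
E: 3·8 = 24 | 5·0+3·0+4·6 = 24
G: 3·6 = 18 | 5·0+3·2+4·3 = 18
D: 3·7 = 21 | 5·2+3·1+4·2 = 21
L: 3·8 = 24 | 5·0+3·0+4·6 = 24
gcd(3,5,3,4) = 1

Coefficients: [3, 5, 3, 4]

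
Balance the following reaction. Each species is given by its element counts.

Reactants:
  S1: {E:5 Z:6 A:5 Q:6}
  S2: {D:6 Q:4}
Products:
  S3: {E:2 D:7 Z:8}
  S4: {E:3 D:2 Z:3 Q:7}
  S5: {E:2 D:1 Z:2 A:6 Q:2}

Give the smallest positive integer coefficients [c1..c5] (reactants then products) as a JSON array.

E: 6·5+4·0 = 30 | 1·2+6·3+5·2 = 30
D: 6·0+4·6 = 24 | 1·7+6·2+5·1 = 24
Z: 6·6+4·0 = 36 | 1·8+6·3+5·2 = 36
A: 6·5+4·0 = 30 | 1·0+6·0+5·6 = 30
Q: 6·6+4·4 = 52 | 1·0+6·7+5·2 = 52
gcd(6,4,1,6,5) = 1

Coefficients: [6, 4, 1, 6, 5]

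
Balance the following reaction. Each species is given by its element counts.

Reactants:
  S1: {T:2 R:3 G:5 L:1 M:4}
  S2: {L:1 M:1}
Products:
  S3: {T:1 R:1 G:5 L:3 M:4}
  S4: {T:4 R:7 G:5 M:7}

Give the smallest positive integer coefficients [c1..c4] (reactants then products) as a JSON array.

T: 3·2+3·0 = 6 | 2·1+1·4 = 6
R: 3·3+3·0 = 9 | 2·1+1·7 = 9
G: 3·5+3·0 = 15 | 2·5+1·5 = 15
L: 3·1+3·1 = 6 | 2·3+1·0 = 6
M: 3·4+3·1 = 15 | 2·4+1·7 = 15
gcd(3,3,2,1) = 1

Coefficients: [3, 3, 2, 1]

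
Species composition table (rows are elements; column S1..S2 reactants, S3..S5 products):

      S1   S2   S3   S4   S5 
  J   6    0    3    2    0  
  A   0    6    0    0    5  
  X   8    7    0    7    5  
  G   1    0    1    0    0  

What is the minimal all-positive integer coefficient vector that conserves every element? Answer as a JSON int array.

J: 2·6+5·0 = 12 | 2·3+3·2+6·0 = 12
A: 2·0+5·6 = 30 | 2·0+3·0+6·5 = 30
X: 2·8+5·7 = 51 | 2·0+3·7+6·5 = 51
G: 2·1+5·0 = 2 | 2·1+3·0+6·0 = 2
gcd(2,5,2,3,6) = 1

Coefficients: [2, 5, 2, 3, 6]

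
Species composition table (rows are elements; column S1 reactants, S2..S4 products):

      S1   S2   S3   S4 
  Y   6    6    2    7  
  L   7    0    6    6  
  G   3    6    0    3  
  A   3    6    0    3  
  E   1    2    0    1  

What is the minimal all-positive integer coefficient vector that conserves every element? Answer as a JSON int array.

Y: 6·6 = 36 | 2·6+5·2+2·7 = 36
L: 6·7 = 42 | 2·0+5·6+2·6 = 42
G: 6·3 = 18 | 2·6+5·0+2·3 = 18
A: 6·3 = 18 | 2·6+5·0+2·3 = 18
E: 6·1 = 6 | 2·2+5·0+2·1 = 6
gcd(6,2,5,2) = 1

Coefficients: [6, 2, 5, 2]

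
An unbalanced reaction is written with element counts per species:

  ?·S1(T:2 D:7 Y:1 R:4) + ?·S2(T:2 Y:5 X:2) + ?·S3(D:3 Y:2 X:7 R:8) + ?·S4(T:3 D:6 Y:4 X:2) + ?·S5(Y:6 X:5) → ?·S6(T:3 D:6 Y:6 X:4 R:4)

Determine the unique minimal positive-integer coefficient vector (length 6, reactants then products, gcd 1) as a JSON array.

T: 3·2+3·2+1·0+1·3+1·0 = 15 | 5·3 = 15
D: 3·7+3·0+1·3+1·6+1·0 = 30 | 5·6 = 30
Y: 3·1+3·5+1·2+1·4+1·6 = 30 | 5·6 = 30
X: 3·0+3·2+1·7+1·2+1·5 = 20 | 5·4 = 20
R: 3·4+3·0+1·8+1·0+1·0 = 20 | 5·4 = 20
gcd(3,3,1,1,1,5) = 1

Coefficients: [3, 3, 1, 1, 1, 5]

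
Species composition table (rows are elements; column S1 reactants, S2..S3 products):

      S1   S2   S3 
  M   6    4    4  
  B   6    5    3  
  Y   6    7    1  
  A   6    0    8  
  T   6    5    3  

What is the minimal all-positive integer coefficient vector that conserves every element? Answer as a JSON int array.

M: 4·6 = 24 | 3·4+3·4 = 24
B: 4·6 = 24 | 3·5+3·3 = 24
Y: 4·6 = 24 | 3·7+3·1 = 24
A: 4·6 = 24 | 3·0+3·8 = 24
T: 4·6 = 24 | 3·5+3·3 = 24
gcd(4,3,3) = 1

Coefficients: [4, 3, 3]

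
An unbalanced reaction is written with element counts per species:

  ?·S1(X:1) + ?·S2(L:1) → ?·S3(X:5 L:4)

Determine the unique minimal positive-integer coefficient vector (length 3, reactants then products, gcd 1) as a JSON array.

Coefficients: [5, 4, 1]

X: 5·1+4·0 = 5 | 1·5 = 5
L: 5·0+4·1 = 4 | 1·4 = 4
gcd(5,4,1) = 1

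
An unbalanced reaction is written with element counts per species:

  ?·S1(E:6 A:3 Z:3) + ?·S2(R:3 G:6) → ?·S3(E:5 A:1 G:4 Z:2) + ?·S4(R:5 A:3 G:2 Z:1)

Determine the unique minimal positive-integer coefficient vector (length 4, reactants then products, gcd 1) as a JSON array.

E: 5·6+5·0 = 30 | 6·5+3·0 = 30
R: 5·0+5·3 = 15 | 6·0+3·5 = 15
A: 5·3+5·0 = 15 | 6·1+3·3 = 15
G: 5·0+5·6 = 30 | 6·4+3·2 = 30
Z: 5·3+5·0 = 15 | 6·2+3·1 = 15
gcd(5,5,6,3) = 1

Coefficients: [5, 5, 6, 3]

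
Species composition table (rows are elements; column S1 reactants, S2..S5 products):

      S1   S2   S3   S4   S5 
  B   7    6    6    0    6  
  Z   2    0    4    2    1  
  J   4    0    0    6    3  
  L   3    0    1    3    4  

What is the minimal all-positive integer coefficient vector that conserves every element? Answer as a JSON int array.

B: 6·7 = 42 | 4·6+1·6+3·0+2·6 = 42
Z: 6·2 = 12 | 4·0+1·4+3·2+2·1 = 12
J: 6·4 = 24 | 4·0+1·0+3·6+2·3 = 24
L: 6·3 = 18 | 4·0+1·1+3·3+2·4 = 18
gcd(6,4,1,3,2) = 1

Coefficients: [6, 4, 1, 3, 2]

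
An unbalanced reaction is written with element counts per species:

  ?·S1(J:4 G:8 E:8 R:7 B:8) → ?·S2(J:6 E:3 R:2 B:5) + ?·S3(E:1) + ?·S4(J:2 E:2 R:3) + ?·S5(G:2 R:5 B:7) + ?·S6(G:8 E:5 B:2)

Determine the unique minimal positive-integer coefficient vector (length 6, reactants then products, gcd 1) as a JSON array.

Coefficients: [6, 2, 5, 6, 4, 5]

J: 6·4 = 24 | 2·6+5·0+6·2+4·0+5·0 = 24
G: 6·8 = 48 | 2·0+5·0+6·0+4·2+5·8 = 48
E: 6·8 = 48 | 2·3+5·1+6·2+4·0+5·5 = 48
R: 6·7 = 42 | 2·2+5·0+6·3+4·5+5·0 = 42
B: 6·8 = 48 | 2·5+5·0+6·0+4·7+5·2 = 48
gcd(6,2,5,6,4,5) = 1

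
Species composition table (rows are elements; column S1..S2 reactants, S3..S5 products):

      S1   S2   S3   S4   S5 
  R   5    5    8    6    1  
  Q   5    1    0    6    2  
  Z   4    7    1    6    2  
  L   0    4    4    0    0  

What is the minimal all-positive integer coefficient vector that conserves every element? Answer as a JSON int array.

R: 5·5+1·5 = 30 | 1·8+3·6+4·1 = 30
Q: 5·5+1·1 = 26 | 1·0+3·6+4·2 = 26
Z: 5·4+1·7 = 27 | 1·1+3·6+4·2 = 27
L: 5·0+1·4 = 4 | 1·4+3·0+4·0 = 4
gcd(5,1,1,3,4) = 1

Coefficients: [5, 1, 1, 3, 4]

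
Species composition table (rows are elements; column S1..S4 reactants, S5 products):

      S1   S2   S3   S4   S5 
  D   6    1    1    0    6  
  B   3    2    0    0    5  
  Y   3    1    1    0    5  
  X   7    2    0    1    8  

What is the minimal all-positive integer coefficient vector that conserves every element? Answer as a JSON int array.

D: 1·6+6·1+6·1+5·0 = 18 | 3·6 = 18
B: 1·3+6·2+6·0+5·0 = 15 | 3·5 = 15
Y: 1·3+6·1+6·1+5·0 = 15 | 3·5 = 15
X: 1·7+6·2+6·0+5·1 = 24 | 3·8 = 24
gcd(1,6,6,5,3) = 1

Coefficients: [1, 6, 6, 5, 3]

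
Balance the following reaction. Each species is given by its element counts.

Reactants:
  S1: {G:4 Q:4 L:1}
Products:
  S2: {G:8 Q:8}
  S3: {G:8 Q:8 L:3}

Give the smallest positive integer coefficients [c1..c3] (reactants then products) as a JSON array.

G: 6·4 = 24 | 1·8+2·8 = 24
Q: 6·4 = 24 | 1·8+2·8 = 24
L: 6·1 = 6 | 1·0+2·3 = 6
gcd(6,1,2) = 1

Coefficients: [6, 1, 2]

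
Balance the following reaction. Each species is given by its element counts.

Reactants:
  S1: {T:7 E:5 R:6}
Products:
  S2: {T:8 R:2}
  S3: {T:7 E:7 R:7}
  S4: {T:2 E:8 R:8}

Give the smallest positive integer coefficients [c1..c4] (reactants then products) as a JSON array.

Coefficients: [6, 3, 2, 2]

T: 6·7 = 42 | 3·8+2·7+2·2 = 42
E: 6·5 = 30 | 3·0+2·7+2·8 = 30
R: 6·6 = 36 | 3·2+2·7+2·8 = 36
gcd(6,3,2,2) = 1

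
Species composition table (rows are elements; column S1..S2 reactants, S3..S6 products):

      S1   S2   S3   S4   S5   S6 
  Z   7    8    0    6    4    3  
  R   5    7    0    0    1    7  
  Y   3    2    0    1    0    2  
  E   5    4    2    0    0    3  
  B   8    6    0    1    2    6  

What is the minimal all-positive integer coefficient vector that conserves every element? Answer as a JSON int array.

Z: 2·7+5·8 = 54 | 6·0+4·6+3·4+6·3 = 54
R: 2·5+5·7 = 45 | 6·0+4·0+3·1+6·7 = 45
Y: 2·3+5·2 = 16 | 6·0+4·1+3·0+6·2 = 16
E: 2·5+5·4 = 30 | 6·2+4·0+3·0+6·3 = 30
B: 2·8+5·6 = 46 | 6·0+4·1+3·2+6·6 = 46
gcd(2,5,6,4,3,6) = 1

Coefficients: [2, 5, 6, 4, 3, 6]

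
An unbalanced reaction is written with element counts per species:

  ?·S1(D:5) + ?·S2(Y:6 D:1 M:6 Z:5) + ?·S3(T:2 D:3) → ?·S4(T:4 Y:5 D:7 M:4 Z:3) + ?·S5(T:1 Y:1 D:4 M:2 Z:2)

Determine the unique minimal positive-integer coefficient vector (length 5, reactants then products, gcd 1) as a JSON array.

Coefficients: [1, 2, 5, 2, 2]

T: 1·0+2·0+5·2 = 10 | 2·4+2·1 = 10
Y: 1·0+2·6+5·0 = 12 | 2·5+2·1 = 12
D: 1·5+2·1+5·3 = 22 | 2·7+2·4 = 22
M: 1·0+2·6+5·0 = 12 | 2·4+2·2 = 12
Z: 1·0+2·5+5·0 = 10 | 2·3+2·2 = 10
gcd(1,2,5,2,2) = 1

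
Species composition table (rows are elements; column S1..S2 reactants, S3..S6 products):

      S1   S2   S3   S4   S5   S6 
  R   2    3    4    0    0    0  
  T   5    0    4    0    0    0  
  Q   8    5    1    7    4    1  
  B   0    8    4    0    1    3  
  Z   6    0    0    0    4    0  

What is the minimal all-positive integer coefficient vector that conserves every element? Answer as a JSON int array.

Coefficients: [4, 4, 5, 3, 6, 2]

R: 4·2+4·3 = 20 | 5·4+3·0+6·0+2·0 = 20
T: 4·5+4·0 = 20 | 5·4+3·0+6·0+2·0 = 20
Q: 4·8+4·5 = 52 | 5·1+3·7+6·4+2·1 = 52
B: 4·0+4·8 = 32 | 5·4+3·0+6·1+2·3 = 32
Z: 4·6+4·0 = 24 | 5·0+3·0+6·4+2·0 = 24
gcd(4,4,5,3,6,2) = 1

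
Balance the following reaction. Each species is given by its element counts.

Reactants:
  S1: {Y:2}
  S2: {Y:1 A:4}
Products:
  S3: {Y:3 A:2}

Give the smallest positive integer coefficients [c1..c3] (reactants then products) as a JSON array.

Coefficients: [5, 2, 4]

Y: 5·2+2·1 = 12 | 4·3 = 12
A: 5·0+2·4 = 8 | 4·2 = 8
gcd(5,2,4) = 1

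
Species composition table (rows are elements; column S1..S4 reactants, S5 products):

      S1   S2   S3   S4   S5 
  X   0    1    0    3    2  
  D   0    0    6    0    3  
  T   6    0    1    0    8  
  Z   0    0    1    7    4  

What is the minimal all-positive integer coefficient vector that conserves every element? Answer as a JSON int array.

Coefficients: [5, 2, 2, 2, 4]

X: 5·0+2·1+2·0+2·3 = 8 | 4·2 = 8
D: 5·0+2·0+2·6+2·0 = 12 | 4·3 = 12
T: 5·6+2·0+2·1+2·0 = 32 | 4·8 = 32
Z: 5·0+2·0+2·1+2·7 = 16 | 4·4 = 16
gcd(5,2,2,2,4) = 1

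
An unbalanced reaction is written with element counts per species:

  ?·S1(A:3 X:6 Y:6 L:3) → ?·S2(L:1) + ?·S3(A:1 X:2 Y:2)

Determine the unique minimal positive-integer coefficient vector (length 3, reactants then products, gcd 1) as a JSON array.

A: 1·3 = 3 | 3·0+3·1 = 3
X: 1·6 = 6 | 3·0+3·2 = 6
Y: 1·6 = 6 | 3·0+3·2 = 6
L: 1·3 = 3 | 3·1+3·0 = 3
gcd(1,3,3) = 1

Coefficients: [1, 3, 3]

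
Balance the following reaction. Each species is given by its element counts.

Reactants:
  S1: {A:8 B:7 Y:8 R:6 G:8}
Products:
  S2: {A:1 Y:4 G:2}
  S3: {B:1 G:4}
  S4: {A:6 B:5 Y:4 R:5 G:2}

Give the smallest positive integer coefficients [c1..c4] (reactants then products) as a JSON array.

Coefficients: [5, 4, 5, 6]

A: 5·8 = 40 | 4·1+5·0+6·6 = 40
B: 5·7 = 35 | 4·0+5·1+6·5 = 35
Y: 5·8 = 40 | 4·4+5·0+6·4 = 40
R: 5·6 = 30 | 4·0+5·0+6·5 = 30
G: 5·8 = 40 | 4·2+5·4+6·2 = 40
gcd(5,4,5,6) = 1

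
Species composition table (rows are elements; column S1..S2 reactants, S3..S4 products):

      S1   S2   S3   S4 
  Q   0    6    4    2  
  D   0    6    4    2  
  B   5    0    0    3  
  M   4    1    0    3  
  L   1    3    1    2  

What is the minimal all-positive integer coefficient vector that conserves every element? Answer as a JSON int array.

Q: 3·0+3·6 = 18 | 2·4+5·2 = 18
D: 3·0+3·6 = 18 | 2·4+5·2 = 18
B: 3·5+3·0 = 15 | 2·0+5·3 = 15
M: 3·4+3·1 = 15 | 2·0+5·3 = 15
L: 3·1+3·3 = 12 | 2·1+5·2 = 12
gcd(3,3,2,5) = 1

Coefficients: [3, 3, 2, 5]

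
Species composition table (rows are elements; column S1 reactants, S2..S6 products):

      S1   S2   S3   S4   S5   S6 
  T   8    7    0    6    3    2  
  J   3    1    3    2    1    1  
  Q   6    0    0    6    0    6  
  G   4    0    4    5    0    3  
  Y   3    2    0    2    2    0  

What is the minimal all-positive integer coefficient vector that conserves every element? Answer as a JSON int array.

T: 6·8 = 48 | 2·7+1·0+1·6+6·3+5·2 = 48
J: 6·3 = 18 | 2·1+1·3+1·2+6·1+5·1 = 18
Q: 6·6 = 36 | 2·0+1·0+1·6+6·0+5·6 = 36
G: 6·4 = 24 | 2·0+1·4+1·5+6·0+5·3 = 24
Y: 6·3 = 18 | 2·2+1·0+1·2+6·2+5·0 = 18
gcd(6,2,1,1,6,5) = 1

Coefficients: [6, 2, 1, 1, 6, 5]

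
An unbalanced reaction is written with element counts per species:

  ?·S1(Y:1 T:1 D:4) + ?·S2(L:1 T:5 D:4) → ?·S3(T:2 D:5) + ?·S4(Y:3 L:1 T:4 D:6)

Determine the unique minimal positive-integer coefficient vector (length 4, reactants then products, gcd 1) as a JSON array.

Coefficients: [3, 1, 2, 1]

Y: 3·1+1·0 = 3 | 2·0+1·3 = 3
L: 3·0+1·1 = 1 | 2·0+1·1 = 1
T: 3·1+1·5 = 8 | 2·2+1·4 = 8
D: 3·4+1·4 = 16 | 2·5+1·6 = 16
gcd(3,1,2,1) = 1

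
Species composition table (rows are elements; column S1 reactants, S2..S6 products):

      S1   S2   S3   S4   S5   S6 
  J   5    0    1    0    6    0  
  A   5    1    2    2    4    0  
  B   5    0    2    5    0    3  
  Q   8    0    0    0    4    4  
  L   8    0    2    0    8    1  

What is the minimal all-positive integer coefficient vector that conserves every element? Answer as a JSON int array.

J: 5·5 = 25 | 5·0+1·1+1·0+4·6+6·0 = 25
A: 5·5 = 25 | 5·1+1·2+1·2+4·4+6·0 = 25
B: 5·5 = 25 | 5·0+1·2+1·5+4·0+6·3 = 25
Q: 5·8 = 40 | 5·0+1·0+1·0+4·4+6·4 = 40
L: 5·8 = 40 | 5·0+1·2+1·0+4·8+6·1 = 40
gcd(5,5,1,1,4,6) = 1

Coefficients: [5, 5, 1, 1, 4, 6]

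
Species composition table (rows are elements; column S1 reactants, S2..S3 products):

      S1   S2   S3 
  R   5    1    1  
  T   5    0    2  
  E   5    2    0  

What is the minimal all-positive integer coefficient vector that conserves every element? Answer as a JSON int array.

Coefficients: [2, 5, 5]

R: 2·5 = 10 | 5·1+5·1 = 10
T: 2·5 = 10 | 5·0+5·2 = 10
E: 2·5 = 10 | 5·2+5·0 = 10
gcd(2,5,5) = 1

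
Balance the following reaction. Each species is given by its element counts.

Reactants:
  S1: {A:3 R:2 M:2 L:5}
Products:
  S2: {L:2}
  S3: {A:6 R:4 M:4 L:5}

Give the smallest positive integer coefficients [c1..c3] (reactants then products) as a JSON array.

Coefficients: [4, 5, 2]

A: 4·3 = 12 | 5·0+2·6 = 12
R: 4·2 = 8 | 5·0+2·4 = 8
M: 4·2 = 8 | 5·0+2·4 = 8
L: 4·5 = 20 | 5·2+2·5 = 20
gcd(4,5,2) = 1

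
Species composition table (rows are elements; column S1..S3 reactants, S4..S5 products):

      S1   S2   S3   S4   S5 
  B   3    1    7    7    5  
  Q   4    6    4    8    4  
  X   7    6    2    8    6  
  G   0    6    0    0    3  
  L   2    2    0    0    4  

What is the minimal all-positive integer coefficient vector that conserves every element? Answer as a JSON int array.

B: 6·3+2·1+5·7 = 55 | 5·7+4·5 = 55
Q: 6·4+2·6+5·4 = 56 | 5·8+4·4 = 56
X: 6·7+2·6+5·2 = 64 | 5·8+4·6 = 64
G: 6·0+2·6+5·0 = 12 | 5·0+4·3 = 12
L: 6·2+2·2+5·0 = 16 | 5·0+4·4 = 16
gcd(6,2,5,5,4) = 1

Coefficients: [6, 2, 5, 5, 4]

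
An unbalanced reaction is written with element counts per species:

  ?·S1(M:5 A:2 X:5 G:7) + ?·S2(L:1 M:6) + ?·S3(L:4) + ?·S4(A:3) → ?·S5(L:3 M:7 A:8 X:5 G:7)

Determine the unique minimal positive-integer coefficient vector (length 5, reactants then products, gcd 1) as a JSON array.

L: 3·0+1·1+2·4+6·0 = 9 | 3·3 = 9
M: 3·5+1·6+2·0+6·0 = 21 | 3·7 = 21
A: 3·2+1·0+2·0+6·3 = 24 | 3·8 = 24
X: 3·5+1·0+2·0+6·0 = 15 | 3·5 = 15
G: 3·7+1·0+2·0+6·0 = 21 | 3·7 = 21
gcd(3,1,2,6,3) = 1

Coefficients: [3, 1, 2, 6, 3]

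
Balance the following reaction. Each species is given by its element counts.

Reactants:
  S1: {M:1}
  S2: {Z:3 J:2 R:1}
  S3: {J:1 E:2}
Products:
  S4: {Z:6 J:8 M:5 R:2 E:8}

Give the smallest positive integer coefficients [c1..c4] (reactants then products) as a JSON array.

Z: 5·0+2·3+4·0 = 6 | 1·6 = 6
J: 5·0+2·2+4·1 = 8 | 1·8 = 8
M: 5·1+2·0+4·0 = 5 | 1·5 = 5
R: 5·0+2·1+4·0 = 2 | 1·2 = 2
E: 5·0+2·0+4·2 = 8 | 1·8 = 8
gcd(5,2,4,1) = 1

Coefficients: [5, 2, 4, 1]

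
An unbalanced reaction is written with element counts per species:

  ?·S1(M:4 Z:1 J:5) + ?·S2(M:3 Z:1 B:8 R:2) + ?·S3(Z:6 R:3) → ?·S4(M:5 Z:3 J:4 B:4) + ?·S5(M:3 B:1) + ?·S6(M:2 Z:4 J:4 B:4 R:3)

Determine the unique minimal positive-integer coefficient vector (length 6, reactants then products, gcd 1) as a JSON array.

M: 4·4+3·3+2·0 = 25 | 1·5+4·3+4·2 = 25
Z: 4·1+3·1+2·6 = 19 | 1·3+4·0+4·4 = 19
J: 4·5+3·0+2·0 = 20 | 1·4+4·0+4·4 = 20
B: 4·0+3·8+2·0 = 24 | 1·4+4·1+4·4 = 24
R: 4·0+3·2+2·3 = 12 | 1·0+4·0+4·3 = 12
gcd(4,3,2,1,4,4) = 1

Coefficients: [4, 3, 2, 1, 4, 4]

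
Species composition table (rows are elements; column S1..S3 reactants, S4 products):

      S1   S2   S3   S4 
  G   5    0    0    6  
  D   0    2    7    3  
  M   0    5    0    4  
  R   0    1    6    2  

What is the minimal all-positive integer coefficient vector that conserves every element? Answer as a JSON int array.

G: 6·5+4·0+1·0 = 30 | 5·6 = 30
D: 6·0+4·2+1·7 = 15 | 5·3 = 15
M: 6·0+4·5+1·0 = 20 | 5·4 = 20
R: 6·0+4·1+1·6 = 10 | 5·2 = 10
gcd(6,4,1,5) = 1

Coefficients: [6, 4, 1, 5]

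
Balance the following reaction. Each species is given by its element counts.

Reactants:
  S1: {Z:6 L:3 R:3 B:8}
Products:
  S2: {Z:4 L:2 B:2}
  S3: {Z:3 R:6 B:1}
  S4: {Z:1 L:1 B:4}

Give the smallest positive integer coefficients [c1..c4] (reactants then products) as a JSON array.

Z: 4·6 = 24 | 3·4+2·3+6·1 = 24
L: 4·3 = 12 | 3·2+2·0+6·1 = 12
R: 4·3 = 12 | 3·0+2·6+6·0 = 12
B: 4·8 = 32 | 3·2+2·1+6·4 = 32
gcd(4,3,2,6) = 1

Coefficients: [4, 3, 2, 6]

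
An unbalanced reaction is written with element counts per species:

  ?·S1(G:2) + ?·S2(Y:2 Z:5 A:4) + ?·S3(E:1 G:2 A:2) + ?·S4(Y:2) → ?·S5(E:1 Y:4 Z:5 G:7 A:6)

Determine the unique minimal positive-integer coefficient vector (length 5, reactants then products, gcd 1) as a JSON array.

E: 5·0+2·0+2·1+2·0 = 2 | 2·1 = 2
Y: 5·0+2·2+2·0+2·2 = 8 | 2·4 = 8
Z: 5·0+2·5+2·0+2·0 = 10 | 2·5 = 10
G: 5·2+2·0+2·2+2·0 = 14 | 2·7 = 14
A: 5·0+2·4+2·2+2·0 = 12 | 2·6 = 12
gcd(5,2,2,2,2) = 1

Coefficients: [5, 2, 2, 2, 2]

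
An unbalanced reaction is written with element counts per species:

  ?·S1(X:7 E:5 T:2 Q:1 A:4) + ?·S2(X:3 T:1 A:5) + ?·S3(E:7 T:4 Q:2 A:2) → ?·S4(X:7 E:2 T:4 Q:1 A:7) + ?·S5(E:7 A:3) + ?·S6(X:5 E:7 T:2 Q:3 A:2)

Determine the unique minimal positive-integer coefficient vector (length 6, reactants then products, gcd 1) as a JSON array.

X: 3·7+4·3+2·0 = 33 | 4·7+2·0+1·5 = 33
E: 3·5+4·0+2·7 = 29 | 4·2+2·7+1·7 = 29
T: 3·2+4·1+2·4 = 18 | 4·4+2·0+1·2 = 18
Q: 3·1+4·0+2·2 = 7 | 4·1+2·0+1·3 = 7
A: 3·4+4·5+2·2 = 36 | 4·7+2·3+1·2 = 36
gcd(3,4,2,4,2,1) = 1

Coefficients: [3, 4, 2, 4, 2, 1]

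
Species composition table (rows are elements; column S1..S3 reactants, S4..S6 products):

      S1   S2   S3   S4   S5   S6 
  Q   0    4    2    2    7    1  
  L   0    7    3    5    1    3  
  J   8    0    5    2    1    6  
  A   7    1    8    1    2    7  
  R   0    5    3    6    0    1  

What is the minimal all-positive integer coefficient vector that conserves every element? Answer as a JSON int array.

Q: 4·0+4·4+1·2 = 18 | 3·2+1·7+5·1 = 18
L: 4·0+4·7+1·3 = 31 | 3·5+1·1+5·3 = 31
J: 4·8+4·0+1·5 = 37 | 3·2+1·1+5·6 = 37
A: 4·7+4·1+1·8 = 40 | 3·1+1·2+5·7 = 40
R: 4·0+4·5+1·3 = 23 | 3·6+1·0+5·1 = 23
gcd(4,4,1,3,1,5) = 1

Coefficients: [4, 4, 1, 3, 1, 5]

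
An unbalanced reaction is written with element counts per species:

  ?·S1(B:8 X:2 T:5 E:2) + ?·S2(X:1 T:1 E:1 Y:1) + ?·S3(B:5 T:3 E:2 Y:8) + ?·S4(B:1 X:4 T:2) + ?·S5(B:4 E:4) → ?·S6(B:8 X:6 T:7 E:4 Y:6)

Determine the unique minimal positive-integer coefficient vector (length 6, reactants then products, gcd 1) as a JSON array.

B: 2·8+6·0+3·5+5·1+1·4 = 40 | 5·8 = 40
X: 2·2+6·1+3·0+5·4+1·0 = 30 | 5·6 = 30
T: 2·5+6·1+3·3+5·2+1·0 = 35 | 5·7 = 35
E: 2·2+6·1+3·2+5·0+1·4 = 20 | 5·4 = 20
Y: 2·0+6·1+3·8+5·0+1·0 = 30 | 5·6 = 30
gcd(2,6,3,5,1,5) = 1

Coefficients: [2, 6, 3, 5, 1, 5]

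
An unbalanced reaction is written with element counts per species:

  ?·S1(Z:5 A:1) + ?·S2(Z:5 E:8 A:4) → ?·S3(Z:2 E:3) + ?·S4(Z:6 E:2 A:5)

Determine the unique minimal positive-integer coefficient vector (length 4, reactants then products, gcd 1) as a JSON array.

Coefficients: [1, 1, 2, 1]

Z: 1·5+1·5 = 10 | 2·2+1·6 = 10
E: 1·0+1·8 = 8 | 2·3+1·2 = 8
A: 1·1+1·4 = 5 | 2·0+1·5 = 5
gcd(1,1,2,1) = 1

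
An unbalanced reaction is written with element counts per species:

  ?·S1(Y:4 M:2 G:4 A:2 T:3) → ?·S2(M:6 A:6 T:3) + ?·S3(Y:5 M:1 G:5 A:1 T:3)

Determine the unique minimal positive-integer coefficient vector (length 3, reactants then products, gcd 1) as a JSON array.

Y: 5·4 = 20 | 1·0+4·5 = 20
M: 5·2 = 10 | 1·6+4·1 = 10
G: 5·4 = 20 | 1·0+4·5 = 20
A: 5·2 = 10 | 1·6+4·1 = 10
T: 5·3 = 15 | 1·3+4·3 = 15
gcd(5,1,4) = 1

Coefficients: [5, 1, 4]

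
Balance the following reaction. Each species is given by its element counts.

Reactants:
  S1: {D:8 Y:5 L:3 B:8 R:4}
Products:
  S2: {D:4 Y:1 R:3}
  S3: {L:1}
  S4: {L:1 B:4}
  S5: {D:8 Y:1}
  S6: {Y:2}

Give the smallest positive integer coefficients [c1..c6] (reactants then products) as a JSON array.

Coefficients: [3, 4, 3, 6, 1, 5]

D: 3·8 = 24 | 4·4+3·0+6·0+1·8+5·0 = 24
Y: 3·5 = 15 | 4·1+3·0+6·0+1·1+5·2 = 15
L: 3·3 = 9 | 4·0+3·1+6·1+1·0+5·0 = 9
B: 3·8 = 24 | 4·0+3·0+6·4+1·0+5·0 = 24
R: 3·4 = 12 | 4·3+3·0+6·0+1·0+5·0 = 12
gcd(3,4,3,6,1,5) = 1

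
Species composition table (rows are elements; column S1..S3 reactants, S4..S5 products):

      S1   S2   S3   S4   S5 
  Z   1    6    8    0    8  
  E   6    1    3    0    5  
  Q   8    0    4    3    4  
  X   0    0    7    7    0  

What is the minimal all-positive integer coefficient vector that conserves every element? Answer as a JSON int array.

Z: 2·1+1·6+4·8 = 40 | 4·0+5·8 = 40
E: 2·6+1·1+4·3 = 25 | 4·0+5·5 = 25
Q: 2·8+1·0+4·4 = 32 | 4·3+5·4 = 32
X: 2·0+1·0+4·7 = 28 | 4·7+5·0 = 28
gcd(2,1,4,4,5) = 1

Coefficients: [2, 1, 4, 4, 5]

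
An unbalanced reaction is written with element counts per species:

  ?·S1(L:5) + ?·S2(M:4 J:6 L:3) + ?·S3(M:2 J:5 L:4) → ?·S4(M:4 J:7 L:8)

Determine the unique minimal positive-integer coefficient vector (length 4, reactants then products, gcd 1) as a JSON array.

M: 3·0+3·4+2·2 = 16 | 4·4 = 16
J: 3·0+3·6+2·5 = 28 | 4·7 = 28
L: 3·5+3·3+2·4 = 32 | 4·8 = 32
gcd(3,3,2,4) = 1

Coefficients: [3, 3, 2, 4]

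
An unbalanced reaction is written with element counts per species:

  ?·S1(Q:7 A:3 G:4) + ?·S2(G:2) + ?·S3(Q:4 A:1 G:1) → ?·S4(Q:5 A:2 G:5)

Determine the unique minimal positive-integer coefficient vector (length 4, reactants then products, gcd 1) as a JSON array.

Q: 3·7+6·0+1·4 = 25 | 5·5 = 25
A: 3·3+6·0+1·1 = 10 | 5·2 = 10
G: 3·4+6·2+1·1 = 25 | 5·5 = 25
gcd(3,6,1,5) = 1

Coefficients: [3, 6, 1, 5]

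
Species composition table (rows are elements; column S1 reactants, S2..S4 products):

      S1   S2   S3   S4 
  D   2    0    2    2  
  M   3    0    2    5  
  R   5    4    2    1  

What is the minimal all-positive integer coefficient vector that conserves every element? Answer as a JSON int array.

D: 6·2 = 12 | 5·0+4·2+2·2 = 12
M: 6·3 = 18 | 5·0+4·2+2·5 = 18
R: 6·5 = 30 | 5·4+4·2+2·1 = 30
gcd(6,5,4,2) = 1

Coefficients: [6, 5, 4, 2]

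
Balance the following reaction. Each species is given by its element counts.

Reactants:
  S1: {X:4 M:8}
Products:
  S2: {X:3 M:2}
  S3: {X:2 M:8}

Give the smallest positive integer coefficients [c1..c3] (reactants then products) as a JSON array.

Coefficients: [5, 4, 4]

X: 5·4 = 20 | 4·3+4·2 = 20
M: 5·8 = 40 | 4·2+4·8 = 40
gcd(5,4,4) = 1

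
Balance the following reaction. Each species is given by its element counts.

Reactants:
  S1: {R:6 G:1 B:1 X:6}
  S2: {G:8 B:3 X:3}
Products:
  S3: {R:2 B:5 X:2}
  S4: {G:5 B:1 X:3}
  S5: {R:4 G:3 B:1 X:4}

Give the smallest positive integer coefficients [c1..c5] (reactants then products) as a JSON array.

Coefficients: [3, 3, 1, 3, 4]

R: 3·6+3·0 = 18 | 1·2+3·0+4·4 = 18
G: 3·1+3·8 = 27 | 1·0+3·5+4·3 = 27
B: 3·1+3·3 = 12 | 1·5+3·1+4·1 = 12
X: 3·6+3·3 = 27 | 1·2+3·3+4·4 = 27
gcd(3,3,1,3,4) = 1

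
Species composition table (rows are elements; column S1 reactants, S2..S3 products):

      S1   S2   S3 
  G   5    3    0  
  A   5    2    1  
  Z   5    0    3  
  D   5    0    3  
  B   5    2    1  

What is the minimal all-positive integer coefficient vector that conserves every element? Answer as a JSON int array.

G: 3·5 = 15 | 5·3+5·0 = 15
A: 3·5 = 15 | 5·2+5·1 = 15
Z: 3·5 = 15 | 5·0+5·3 = 15
D: 3·5 = 15 | 5·0+5·3 = 15
B: 3·5 = 15 | 5·2+5·1 = 15
gcd(3,5,5) = 1

Coefficients: [3, 5, 5]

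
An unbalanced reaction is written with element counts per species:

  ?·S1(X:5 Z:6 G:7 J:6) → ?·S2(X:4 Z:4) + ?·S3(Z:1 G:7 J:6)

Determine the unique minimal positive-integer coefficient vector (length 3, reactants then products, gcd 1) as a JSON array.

Coefficients: [4, 5, 4]

X: 4·5 = 20 | 5·4+4·0 = 20
Z: 4·6 = 24 | 5·4+4·1 = 24
G: 4·7 = 28 | 5·0+4·7 = 28
J: 4·6 = 24 | 5·0+4·6 = 24
gcd(4,5,4) = 1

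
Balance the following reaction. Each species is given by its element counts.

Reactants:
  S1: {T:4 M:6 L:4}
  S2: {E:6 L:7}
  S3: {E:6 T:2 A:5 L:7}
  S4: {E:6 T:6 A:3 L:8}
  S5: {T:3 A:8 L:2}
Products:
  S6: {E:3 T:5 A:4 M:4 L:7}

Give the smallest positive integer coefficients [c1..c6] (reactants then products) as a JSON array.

E: 4·0+1·6+1·6+1·6+2·0 = 18 | 6·3 = 18
T: 4·4+1·0+1·2+1·6+2·3 = 30 | 6·5 = 30
A: 4·0+1·0+1·5+1·3+2·8 = 24 | 6·4 = 24
M: 4·6+1·0+1·0+1·0+2·0 = 24 | 6·4 = 24
L: 4·4+1·7+1·7+1·8+2·2 = 42 | 6·7 = 42
gcd(4,1,1,1,2,6) = 1

Coefficients: [4, 1, 1, 1, 2, 6]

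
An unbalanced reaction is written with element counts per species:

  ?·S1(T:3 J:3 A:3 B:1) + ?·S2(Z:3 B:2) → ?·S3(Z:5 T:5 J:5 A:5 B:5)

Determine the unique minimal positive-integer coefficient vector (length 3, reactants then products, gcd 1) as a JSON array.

Z: 5·0+5·3 = 15 | 3·5 = 15
T: 5·3+5·0 = 15 | 3·5 = 15
J: 5·3+5·0 = 15 | 3·5 = 15
A: 5·3+5·0 = 15 | 3·5 = 15
B: 5·1+5·2 = 15 | 3·5 = 15
gcd(5,5,3) = 1

Coefficients: [5, 5, 3]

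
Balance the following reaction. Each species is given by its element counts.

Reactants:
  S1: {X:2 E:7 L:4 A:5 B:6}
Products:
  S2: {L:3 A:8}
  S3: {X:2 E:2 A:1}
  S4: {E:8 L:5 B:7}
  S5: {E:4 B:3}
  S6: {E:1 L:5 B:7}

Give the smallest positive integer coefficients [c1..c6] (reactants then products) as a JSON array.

X: 6·2 = 12 | 3·0+6·2+1·0+5·0+2·0 = 12
E: 6·7 = 42 | 3·0+6·2+1·8+5·4+2·1 = 42
L: 6·4 = 24 | 3·3+6·0+1·5+5·0+2·5 = 24
A: 6·5 = 30 | 3·8+6·1+1·0+5·0+2·0 = 30
B: 6·6 = 36 | 3·0+6·0+1·7+5·3+2·7 = 36
gcd(6,3,6,1,5,2) = 1

Coefficients: [6, 3, 6, 1, 5, 2]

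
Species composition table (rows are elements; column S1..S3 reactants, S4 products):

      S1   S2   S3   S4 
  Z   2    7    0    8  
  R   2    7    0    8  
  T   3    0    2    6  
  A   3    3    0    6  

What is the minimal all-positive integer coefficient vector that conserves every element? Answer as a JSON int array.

Z: 6·2+4·7+6·0 = 40 | 5·8 = 40
R: 6·2+4·7+6·0 = 40 | 5·8 = 40
T: 6·3+4·0+6·2 = 30 | 5·6 = 30
A: 6·3+4·3+6·0 = 30 | 5·6 = 30
gcd(6,4,6,5) = 1

Coefficients: [6, 4, 6, 5]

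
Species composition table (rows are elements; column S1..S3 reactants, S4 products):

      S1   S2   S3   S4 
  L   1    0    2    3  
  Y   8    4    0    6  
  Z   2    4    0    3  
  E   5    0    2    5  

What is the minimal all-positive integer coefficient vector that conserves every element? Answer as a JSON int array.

L: 2·1+2·0+5·2 = 12 | 4·3 = 12
Y: 2·8+2·4+5·0 = 24 | 4·6 = 24
Z: 2·2+2·4+5·0 = 12 | 4·3 = 12
E: 2·5+2·0+5·2 = 20 | 4·5 = 20
gcd(2,2,5,4) = 1

Coefficients: [2, 2, 5, 4]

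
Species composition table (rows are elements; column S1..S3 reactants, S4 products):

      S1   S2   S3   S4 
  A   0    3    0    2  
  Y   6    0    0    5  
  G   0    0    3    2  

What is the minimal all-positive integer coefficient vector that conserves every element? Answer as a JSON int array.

A: 5·0+4·3+4·0 = 12 | 6·2 = 12
Y: 5·6+4·0+4·0 = 30 | 6·5 = 30
G: 5·0+4·0+4·3 = 12 | 6·2 = 12
gcd(5,4,4,6) = 1

Coefficients: [5, 4, 4, 6]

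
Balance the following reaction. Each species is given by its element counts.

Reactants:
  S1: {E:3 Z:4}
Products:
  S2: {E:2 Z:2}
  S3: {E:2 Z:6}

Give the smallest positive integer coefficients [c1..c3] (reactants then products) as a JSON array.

E: 4·3 = 12 | 5·2+1·2 = 12
Z: 4·4 = 16 | 5·2+1·6 = 16
gcd(4,5,1) = 1

Coefficients: [4, 5, 1]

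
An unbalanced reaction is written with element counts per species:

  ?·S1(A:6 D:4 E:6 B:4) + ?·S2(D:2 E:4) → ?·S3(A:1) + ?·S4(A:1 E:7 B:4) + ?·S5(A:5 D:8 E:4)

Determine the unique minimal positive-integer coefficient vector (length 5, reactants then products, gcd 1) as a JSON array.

A: 4·6+4·0 = 24 | 5·1+4·1+3·5 = 24
D: 4·4+4·2 = 24 | 5·0+4·0+3·8 = 24
E: 4·6+4·4 = 40 | 5·0+4·7+3·4 = 40
B: 4·4+4·0 = 16 | 5·0+4·4+3·0 = 16
gcd(4,4,5,4,3) = 1

Coefficients: [4, 4, 5, 4, 3]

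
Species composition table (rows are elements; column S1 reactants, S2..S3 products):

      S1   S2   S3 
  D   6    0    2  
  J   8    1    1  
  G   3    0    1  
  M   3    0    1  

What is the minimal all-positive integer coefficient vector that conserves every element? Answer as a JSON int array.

Coefficients: [1, 5, 3]

D: 1·6 = 6 | 5·0+3·2 = 6
J: 1·8 = 8 | 5·1+3·1 = 8
G: 1·3 = 3 | 5·0+3·1 = 3
M: 1·3 = 3 | 5·0+3·1 = 3
gcd(1,5,3) = 1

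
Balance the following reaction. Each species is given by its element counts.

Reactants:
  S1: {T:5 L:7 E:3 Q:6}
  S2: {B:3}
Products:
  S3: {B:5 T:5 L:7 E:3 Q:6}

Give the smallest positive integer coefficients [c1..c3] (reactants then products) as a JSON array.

Coefficients: [3, 5, 3]

B: 3·0+5·3 = 15 | 3·5 = 15
T: 3·5+5·0 = 15 | 3·5 = 15
L: 3·7+5·0 = 21 | 3·7 = 21
E: 3·3+5·0 = 9 | 3·3 = 9
Q: 3·6+5·0 = 18 | 3·6 = 18
gcd(3,5,3) = 1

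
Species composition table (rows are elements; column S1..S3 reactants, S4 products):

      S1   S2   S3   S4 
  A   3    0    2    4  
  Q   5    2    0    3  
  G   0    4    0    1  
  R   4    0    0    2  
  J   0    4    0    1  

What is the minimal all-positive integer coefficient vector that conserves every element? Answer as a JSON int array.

A: 2·3+1·0+5·2 = 16 | 4·4 = 16
Q: 2·5+1·2+5·0 = 12 | 4·3 = 12
G: 2·0+1·4+5·0 = 4 | 4·1 = 4
R: 2·4+1·0+5·0 = 8 | 4·2 = 8
J: 2·0+1·4+5·0 = 4 | 4·1 = 4
gcd(2,1,5,4) = 1

Coefficients: [2, 1, 5, 4]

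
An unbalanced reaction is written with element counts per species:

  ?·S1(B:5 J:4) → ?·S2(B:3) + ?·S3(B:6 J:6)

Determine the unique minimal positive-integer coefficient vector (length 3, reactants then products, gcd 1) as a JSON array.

B: 3·5 = 15 | 1·3+2·6 = 15
J: 3·4 = 12 | 1·0+2·6 = 12
gcd(3,1,2) = 1

Coefficients: [3, 1, 2]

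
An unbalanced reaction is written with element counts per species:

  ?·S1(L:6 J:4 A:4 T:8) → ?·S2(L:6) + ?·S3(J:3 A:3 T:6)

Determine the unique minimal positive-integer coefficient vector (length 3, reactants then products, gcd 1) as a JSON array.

Coefficients: [3, 3, 4]

L: 3·6 = 18 | 3·6+4·0 = 18
J: 3·4 = 12 | 3·0+4·3 = 12
A: 3·4 = 12 | 3·0+4·3 = 12
T: 3·8 = 24 | 3·0+4·6 = 24
gcd(3,3,4) = 1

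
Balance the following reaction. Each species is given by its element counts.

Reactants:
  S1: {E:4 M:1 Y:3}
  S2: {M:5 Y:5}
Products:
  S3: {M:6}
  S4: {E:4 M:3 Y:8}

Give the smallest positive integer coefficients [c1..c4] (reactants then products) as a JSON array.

E: 2·4+2·0 = 8 | 1·0+2·4 = 8
M: 2·1+2·5 = 12 | 1·6+2·3 = 12
Y: 2·3+2·5 = 16 | 1·0+2·8 = 16
gcd(2,2,1,2) = 1

Coefficients: [2, 2, 1, 2]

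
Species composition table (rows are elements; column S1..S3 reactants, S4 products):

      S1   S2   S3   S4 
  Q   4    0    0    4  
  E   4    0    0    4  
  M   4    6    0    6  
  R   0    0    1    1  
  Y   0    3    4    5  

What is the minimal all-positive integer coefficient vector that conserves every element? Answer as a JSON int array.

Q: 3·4+1·0+3·0 = 12 | 3·4 = 12
E: 3·4+1·0+3·0 = 12 | 3·4 = 12
M: 3·4+1·6+3·0 = 18 | 3·6 = 18
R: 3·0+1·0+3·1 = 3 | 3·1 = 3
Y: 3·0+1·3+3·4 = 15 | 3·5 = 15
gcd(3,1,3,3) = 1

Coefficients: [3, 1, 3, 3]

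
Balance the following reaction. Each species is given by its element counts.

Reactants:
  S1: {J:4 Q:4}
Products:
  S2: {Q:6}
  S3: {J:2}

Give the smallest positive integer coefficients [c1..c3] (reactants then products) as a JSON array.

Coefficients: [3, 2, 6]

J: 3·4 = 12 | 2·0+6·2 = 12
Q: 3·4 = 12 | 2·6+6·0 = 12
gcd(3,2,6) = 1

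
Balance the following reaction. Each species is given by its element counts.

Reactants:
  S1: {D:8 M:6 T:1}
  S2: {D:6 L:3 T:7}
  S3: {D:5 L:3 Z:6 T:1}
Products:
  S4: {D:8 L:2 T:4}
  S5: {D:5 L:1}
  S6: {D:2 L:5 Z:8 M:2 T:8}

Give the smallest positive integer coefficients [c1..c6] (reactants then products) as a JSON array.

Coefficients: [1, 5, 4, 4, 4, 3]

D: 1·8+5·6+4·5 = 58 | 4·8+4·5+3·2 = 58
L: 1·0+5·3+4·3 = 27 | 4·2+4·1+3·5 = 27
Z: 1·0+5·0+4·6 = 24 | 4·0+4·0+3·8 = 24
M: 1·6+5·0+4·0 = 6 | 4·0+4·0+3·2 = 6
T: 1·1+5·7+4·1 = 40 | 4·4+4·0+3·8 = 40
gcd(1,5,4,4,4,3) = 1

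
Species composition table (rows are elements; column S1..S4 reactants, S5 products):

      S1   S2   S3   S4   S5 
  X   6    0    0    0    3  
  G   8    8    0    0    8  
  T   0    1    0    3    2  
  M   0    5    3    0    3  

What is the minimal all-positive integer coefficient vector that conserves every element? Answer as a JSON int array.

Coefficients: [3, 3, 1, 3, 6]

X: 3·6+3·0+1·0+3·0 = 18 | 6·3 = 18
G: 3·8+3·8+1·0+3·0 = 48 | 6·8 = 48
T: 3·0+3·1+1·0+3·3 = 12 | 6·2 = 12
M: 3·0+3·5+1·3+3·0 = 18 | 6·3 = 18
gcd(3,3,1,3,6) = 1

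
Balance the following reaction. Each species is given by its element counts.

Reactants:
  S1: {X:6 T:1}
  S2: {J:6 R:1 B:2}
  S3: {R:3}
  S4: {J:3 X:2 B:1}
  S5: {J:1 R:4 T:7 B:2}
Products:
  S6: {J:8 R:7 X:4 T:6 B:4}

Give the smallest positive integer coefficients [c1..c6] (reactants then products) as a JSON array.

J: 2·0+4·6+5·0+4·3+4·1 = 40 | 5·8 = 40
R: 2·0+4·1+5·3+4·0+4·4 = 35 | 5·7 = 35
X: 2·6+4·0+5·0+4·2+4·0 = 20 | 5·4 = 20
T: 2·1+4·0+5·0+4·0+4·7 = 30 | 5·6 = 30
B: 2·0+4·2+5·0+4·1+4·2 = 20 | 5·4 = 20
gcd(2,4,5,4,4,5) = 1

Coefficients: [2, 4, 5, 4, 4, 5]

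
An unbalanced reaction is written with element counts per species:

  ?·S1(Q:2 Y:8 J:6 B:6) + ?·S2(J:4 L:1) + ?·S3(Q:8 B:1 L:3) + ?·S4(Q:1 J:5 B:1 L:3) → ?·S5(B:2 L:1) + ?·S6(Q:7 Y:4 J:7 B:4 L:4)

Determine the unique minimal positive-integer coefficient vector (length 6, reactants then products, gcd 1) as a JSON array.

Coefficients: [3, 1, 4, 4, 1, 6]

Q: 3·2+1·0+4·8+4·1 = 42 | 1·0+6·7 = 42
Y: 3·8+1·0+4·0+4·0 = 24 | 1·0+6·4 = 24
J: 3·6+1·4+4·0+4·5 = 42 | 1·0+6·7 = 42
B: 3·6+1·0+4·1+4·1 = 26 | 1·2+6·4 = 26
L: 3·0+1·1+4·3+4·3 = 25 | 1·1+6·4 = 25
gcd(3,1,4,4,1,6) = 1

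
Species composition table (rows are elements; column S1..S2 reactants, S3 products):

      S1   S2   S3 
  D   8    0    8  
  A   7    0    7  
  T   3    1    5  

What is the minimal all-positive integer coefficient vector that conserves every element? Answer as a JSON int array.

Coefficients: [1, 2, 1]

D: 1·8+2·0 = 8 | 1·8 = 8
A: 1·7+2·0 = 7 | 1·7 = 7
T: 1·3+2·1 = 5 | 1·5 = 5
gcd(1,2,1) = 1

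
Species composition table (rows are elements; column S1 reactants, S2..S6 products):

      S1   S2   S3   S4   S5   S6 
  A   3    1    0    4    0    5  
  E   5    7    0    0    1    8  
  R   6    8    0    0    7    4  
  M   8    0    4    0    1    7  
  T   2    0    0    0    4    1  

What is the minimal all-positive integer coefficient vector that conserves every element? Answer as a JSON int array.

Coefficients: [5, 1, 6, 1, 2, 2]

A: 5·3 = 15 | 1·1+6·0+1·4+2·0+2·5 = 15
E: 5·5 = 25 | 1·7+6·0+1·0+2·1+2·8 = 25
R: 5·6 = 30 | 1·8+6·0+1·0+2·7+2·4 = 30
M: 5·8 = 40 | 1·0+6·4+1·0+2·1+2·7 = 40
T: 5·2 = 10 | 1·0+6·0+1·0+2·4+2·1 = 10
gcd(5,1,6,1,2,2) = 1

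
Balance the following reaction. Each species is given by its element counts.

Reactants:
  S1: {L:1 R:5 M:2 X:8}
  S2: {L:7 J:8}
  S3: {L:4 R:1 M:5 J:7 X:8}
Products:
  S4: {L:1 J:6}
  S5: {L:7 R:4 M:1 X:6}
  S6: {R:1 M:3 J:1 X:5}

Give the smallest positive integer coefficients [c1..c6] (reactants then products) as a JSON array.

L: 2·1+1·7+2·4 = 17 | 3·1+2·7+4·0 = 17
R: 2·5+1·0+2·1 = 12 | 3·0+2·4+4·1 = 12
M: 2·2+1·0+2·5 = 14 | 3·0+2·1+4·3 = 14
J: 2·0+1·8+2·7 = 22 | 3·6+2·0+4·1 = 22
X: 2·8+1·0+2·8 = 32 | 3·0+2·6+4·5 = 32
gcd(2,1,2,3,2,4) = 1

Coefficients: [2, 1, 2, 3, 2, 4]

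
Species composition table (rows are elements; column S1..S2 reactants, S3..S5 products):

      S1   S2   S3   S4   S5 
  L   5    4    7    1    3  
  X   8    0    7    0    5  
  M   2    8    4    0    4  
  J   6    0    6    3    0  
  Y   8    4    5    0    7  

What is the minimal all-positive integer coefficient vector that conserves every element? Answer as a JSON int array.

L: 4·5+2·4 = 28 | 1·7+6·1+5·3 = 28
X: 4·8+2·0 = 32 | 1·7+6·0+5·5 = 32
M: 4·2+2·8 = 24 | 1·4+6·0+5·4 = 24
J: 4·6+2·0 = 24 | 1·6+6·3+5·0 = 24
Y: 4·8+2·4 = 40 | 1·5+6·0+5·7 = 40
gcd(4,2,1,6,5) = 1

Coefficients: [4, 2, 1, 6, 5]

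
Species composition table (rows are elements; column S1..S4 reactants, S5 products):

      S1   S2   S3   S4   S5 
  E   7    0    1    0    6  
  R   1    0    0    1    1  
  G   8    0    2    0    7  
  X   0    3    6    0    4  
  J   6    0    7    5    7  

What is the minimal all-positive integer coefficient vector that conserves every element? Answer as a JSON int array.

E: 5·7+6·0+1·1+1·0 = 36 | 6·6 = 36
R: 5·1+6·0+1·0+1·1 = 6 | 6·1 = 6
G: 5·8+6·0+1·2+1·0 = 42 | 6·7 = 42
X: 5·0+6·3+1·6+1·0 = 24 | 6·4 = 24
J: 5·6+6·0+1·7+1·5 = 42 | 6·7 = 42
gcd(5,6,1,1,6) = 1

Coefficients: [5, 6, 1, 1, 6]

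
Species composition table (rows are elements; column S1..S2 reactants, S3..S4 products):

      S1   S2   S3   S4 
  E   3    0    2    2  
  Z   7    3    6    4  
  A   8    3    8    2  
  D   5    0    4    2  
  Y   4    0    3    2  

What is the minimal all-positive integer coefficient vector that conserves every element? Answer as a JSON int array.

Coefficients: [6, 2, 6, 3]

E: 6·3+2·0 = 18 | 6·2+3·2 = 18
Z: 6·7+2·3 = 48 | 6·6+3·4 = 48
A: 6·8+2·3 = 54 | 6·8+3·2 = 54
D: 6·5+2·0 = 30 | 6·4+3·2 = 30
Y: 6·4+2·0 = 24 | 6·3+3·2 = 24
gcd(6,2,6,3) = 1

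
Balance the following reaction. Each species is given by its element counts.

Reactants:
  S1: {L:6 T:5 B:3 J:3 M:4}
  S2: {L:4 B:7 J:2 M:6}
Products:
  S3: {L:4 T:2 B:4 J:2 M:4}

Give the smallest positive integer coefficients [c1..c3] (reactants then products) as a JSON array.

Coefficients: [2, 2, 5]

L: 2·6+2·4 = 20 | 5·4 = 20
T: 2·5+2·0 = 10 | 5·2 = 10
B: 2·3+2·7 = 20 | 5·4 = 20
J: 2·3+2·2 = 10 | 5·2 = 10
M: 2·4+2·6 = 20 | 5·4 = 20
gcd(2,2,5) = 1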